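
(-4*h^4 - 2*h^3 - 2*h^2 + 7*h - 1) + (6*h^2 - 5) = -4*h^4 - 2*h^3 + 4*h^2 + 7*h - 6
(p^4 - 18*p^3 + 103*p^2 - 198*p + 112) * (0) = 0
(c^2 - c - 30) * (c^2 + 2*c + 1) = c^4 + c^3 - 31*c^2 - 61*c - 30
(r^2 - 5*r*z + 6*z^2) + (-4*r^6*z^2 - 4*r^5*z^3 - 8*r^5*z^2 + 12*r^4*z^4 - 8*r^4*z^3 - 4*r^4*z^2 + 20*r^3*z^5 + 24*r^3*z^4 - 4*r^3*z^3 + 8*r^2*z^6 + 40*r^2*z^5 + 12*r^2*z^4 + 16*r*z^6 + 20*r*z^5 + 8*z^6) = -4*r^6*z^2 - 4*r^5*z^3 - 8*r^5*z^2 + 12*r^4*z^4 - 8*r^4*z^3 - 4*r^4*z^2 + 20*r^3*z^5 + 24*r^3*z^4 - 4*r^3*z^3 + 8*r^2*z^6 + 40*r^2*z^5 + 12*r^2*z^4 + r^2 + 16*r*z^6 + 20*r*z^5 - 5*r*z + 8*z^6 + 6*z^2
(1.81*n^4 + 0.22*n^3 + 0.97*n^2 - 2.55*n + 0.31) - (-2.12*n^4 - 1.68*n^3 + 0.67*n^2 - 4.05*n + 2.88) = 3.93*n^4 + 1.9*n^3 + 0.3*n^2 + 1.5*n - 2.57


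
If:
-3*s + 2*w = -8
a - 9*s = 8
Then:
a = 6*w + 32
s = 2*w/3 + 8/3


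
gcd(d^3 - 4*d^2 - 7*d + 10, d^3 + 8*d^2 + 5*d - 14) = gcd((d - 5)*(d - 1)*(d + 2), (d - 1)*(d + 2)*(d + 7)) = d^2 + d - 2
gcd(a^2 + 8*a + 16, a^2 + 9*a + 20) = a + 4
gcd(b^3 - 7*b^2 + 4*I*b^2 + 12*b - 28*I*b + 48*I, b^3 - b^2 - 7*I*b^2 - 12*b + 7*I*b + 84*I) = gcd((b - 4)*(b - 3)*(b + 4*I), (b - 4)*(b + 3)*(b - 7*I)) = b - 4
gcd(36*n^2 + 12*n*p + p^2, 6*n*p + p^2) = 6*n + p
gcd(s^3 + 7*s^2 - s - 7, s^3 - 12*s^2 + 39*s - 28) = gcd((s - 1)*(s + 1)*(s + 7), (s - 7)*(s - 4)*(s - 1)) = s - 1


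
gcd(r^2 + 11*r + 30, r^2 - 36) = r + 6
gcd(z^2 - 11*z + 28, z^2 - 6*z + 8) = z - 4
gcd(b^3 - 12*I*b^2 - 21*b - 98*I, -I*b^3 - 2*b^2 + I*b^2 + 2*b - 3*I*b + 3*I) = 1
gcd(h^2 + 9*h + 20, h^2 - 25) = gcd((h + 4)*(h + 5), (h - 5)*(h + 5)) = h + 5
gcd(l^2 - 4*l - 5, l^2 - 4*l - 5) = l^2 - 4*l - 5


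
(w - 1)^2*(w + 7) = w^3 + 5*w^2 - 13*w + 7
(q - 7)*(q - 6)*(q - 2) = q^3 - 15*q^2 + 68*q - 84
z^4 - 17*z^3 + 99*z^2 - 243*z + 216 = (z - 8)*(z - 3)^3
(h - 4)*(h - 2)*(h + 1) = h^3 - 5*h^2 + 2*h + 8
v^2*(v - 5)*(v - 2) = v^4 - 7*v^3 + 10*v^2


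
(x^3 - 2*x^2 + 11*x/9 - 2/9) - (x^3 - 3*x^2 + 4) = x^2 + 11*x/9 - 38/9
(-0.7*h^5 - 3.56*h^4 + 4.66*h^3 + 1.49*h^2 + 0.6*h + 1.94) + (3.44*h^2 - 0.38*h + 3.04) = -0.7*h^5 - 3.56*h^4 + 4.66*h^3 + 4.93*h^2 + 0.22*h + 4.98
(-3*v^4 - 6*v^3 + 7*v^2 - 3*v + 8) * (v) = -3*v^5 - 6*v^4 + 7*v^3 - 3*v^2 + 8*v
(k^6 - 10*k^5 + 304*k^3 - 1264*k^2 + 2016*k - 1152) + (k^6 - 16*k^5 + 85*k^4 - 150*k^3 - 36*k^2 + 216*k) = 2*k^6 - 26*k^5 + 85*k^4 + 154*k^3 - 1300*k^2 + 2232*k - 1152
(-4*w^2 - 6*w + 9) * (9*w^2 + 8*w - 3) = -36*w^4 - 86*w^3 + 45*w^2 + 90*w - 27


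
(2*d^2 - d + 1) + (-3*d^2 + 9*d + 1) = -d^2 + 8*d + 2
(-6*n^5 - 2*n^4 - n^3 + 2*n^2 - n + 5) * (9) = -54*n^5 - 18*n^4 - 9*n^3 + 18*n^2 - 9*n + 45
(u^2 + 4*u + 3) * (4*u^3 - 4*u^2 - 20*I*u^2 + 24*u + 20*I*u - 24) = 4*u^5 + 12*u^4 - 20*I*u^4 + 20*u^3 - 60*I*u^3 + 60*u^2 + 20*I*u^2 - 24*u + 60*I*u - 72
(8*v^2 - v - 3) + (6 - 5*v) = 8*v^2 - 6*v + 3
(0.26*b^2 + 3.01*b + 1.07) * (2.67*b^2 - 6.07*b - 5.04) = 0.6942*b^4 + 6.4585*b^3 - 16.7242*b^2 - 21.6653*b - 5.3928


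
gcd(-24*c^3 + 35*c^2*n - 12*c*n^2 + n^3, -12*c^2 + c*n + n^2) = 3*c - n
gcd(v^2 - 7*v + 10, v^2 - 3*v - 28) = 1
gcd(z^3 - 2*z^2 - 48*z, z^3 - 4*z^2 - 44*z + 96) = z^2 - 2*z - 48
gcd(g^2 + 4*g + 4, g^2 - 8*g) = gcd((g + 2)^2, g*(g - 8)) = 1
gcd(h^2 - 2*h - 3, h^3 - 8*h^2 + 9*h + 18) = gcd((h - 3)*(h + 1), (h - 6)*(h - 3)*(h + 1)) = h^2 - 2*h - 3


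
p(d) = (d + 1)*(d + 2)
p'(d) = 2*d + 3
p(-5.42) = 15.12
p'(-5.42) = -7.84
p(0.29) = 2.95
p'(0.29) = 3.58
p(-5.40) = 14.96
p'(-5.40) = -7.80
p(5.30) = 45.99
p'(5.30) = 13.60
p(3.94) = 29.34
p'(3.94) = 10.88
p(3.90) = 28.91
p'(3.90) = 10.80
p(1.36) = 7.93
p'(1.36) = 5.72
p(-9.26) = 59.97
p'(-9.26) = -15.52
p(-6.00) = 20.00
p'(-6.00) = -9.00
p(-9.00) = 56.00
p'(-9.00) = -15.00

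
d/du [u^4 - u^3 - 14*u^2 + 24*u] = 4*u^3 - 3*u^2 - 28*u + 24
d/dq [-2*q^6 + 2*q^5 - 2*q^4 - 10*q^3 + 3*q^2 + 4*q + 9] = -12*q^5 + 10*q^4 - 8*q^3 - 30*q^2 + 6*q + 4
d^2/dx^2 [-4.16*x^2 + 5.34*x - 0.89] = -8.32000000000000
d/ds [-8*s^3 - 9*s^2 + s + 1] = -24*s^2 - 18*s + 1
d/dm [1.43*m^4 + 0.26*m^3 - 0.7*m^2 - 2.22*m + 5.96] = 5.72*m^3 + 0.78*m^2 - 1.4*m - 2.22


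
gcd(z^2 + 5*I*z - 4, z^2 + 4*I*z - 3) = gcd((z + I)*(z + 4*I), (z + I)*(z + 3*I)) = z + I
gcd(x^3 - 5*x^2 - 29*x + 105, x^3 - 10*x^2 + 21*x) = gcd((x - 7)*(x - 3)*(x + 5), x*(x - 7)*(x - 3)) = x^2 - 10*x + 21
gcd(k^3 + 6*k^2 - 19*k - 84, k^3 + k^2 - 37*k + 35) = k + 7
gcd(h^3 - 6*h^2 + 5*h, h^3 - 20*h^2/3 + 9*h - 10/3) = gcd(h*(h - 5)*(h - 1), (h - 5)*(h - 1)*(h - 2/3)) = h^2 - 6*h + 5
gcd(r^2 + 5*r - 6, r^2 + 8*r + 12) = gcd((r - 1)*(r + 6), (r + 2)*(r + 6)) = r + 6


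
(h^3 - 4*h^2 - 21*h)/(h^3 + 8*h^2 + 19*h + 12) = h*(h - 7)/(h^2 + 5*h + 4)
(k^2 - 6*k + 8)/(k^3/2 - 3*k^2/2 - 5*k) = 2*(-k^2 + 6*k - 8)/(k*(-k^2 + 3*k + 10))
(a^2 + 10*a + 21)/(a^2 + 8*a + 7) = (a + 3)/(a + 1)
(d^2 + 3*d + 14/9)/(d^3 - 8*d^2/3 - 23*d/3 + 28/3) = (d + 2/3)/(d^2 - 5*d + 4)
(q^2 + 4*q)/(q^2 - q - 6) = q*(q + 4)/(q^2 - q - 6)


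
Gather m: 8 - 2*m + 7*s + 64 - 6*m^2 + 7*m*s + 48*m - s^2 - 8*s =-6*m^2 + m*(7*s + 46) - s^2 - s + 72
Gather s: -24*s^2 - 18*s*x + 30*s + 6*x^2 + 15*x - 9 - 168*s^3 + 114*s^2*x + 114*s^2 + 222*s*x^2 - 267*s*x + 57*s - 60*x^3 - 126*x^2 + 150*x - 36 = -168*s^3 + s^2*(114*x + 90) + s*(222*x^2 - 285*x + 87) - 60*x^3 - 120*x^2 + 165*x - 45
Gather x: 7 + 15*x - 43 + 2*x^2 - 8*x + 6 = 2*x^2 + 7*x - 30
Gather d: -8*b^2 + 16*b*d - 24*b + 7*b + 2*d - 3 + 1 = -8*b^2 - 17*b + d*(16*b + 2) - 2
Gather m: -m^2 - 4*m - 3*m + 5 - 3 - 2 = -m^2 - 7*m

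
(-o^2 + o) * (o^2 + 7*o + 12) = -o^4 - 6*o^3 - 5*o^2 + 12*o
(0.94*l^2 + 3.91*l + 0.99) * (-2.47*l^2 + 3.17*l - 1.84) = -2.3218*l^4 - 6.6779*l^3 + 8.2198*l^2 - 4.0561*l - 1.8216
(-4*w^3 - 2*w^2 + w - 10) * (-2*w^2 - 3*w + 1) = 8*w^5 + 16*w^4 + 15*w^2 + 31*w - 10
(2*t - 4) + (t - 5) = 3*t - 9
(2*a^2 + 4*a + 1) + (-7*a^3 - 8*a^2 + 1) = -7*a^3 - 6*a^2 + 4*a + 2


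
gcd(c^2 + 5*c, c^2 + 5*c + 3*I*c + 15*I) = c + 5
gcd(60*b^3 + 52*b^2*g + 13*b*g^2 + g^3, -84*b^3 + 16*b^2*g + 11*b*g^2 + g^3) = 6*b + g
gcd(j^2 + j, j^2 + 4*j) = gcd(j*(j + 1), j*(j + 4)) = j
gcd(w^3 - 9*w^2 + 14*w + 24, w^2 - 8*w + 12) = w - 6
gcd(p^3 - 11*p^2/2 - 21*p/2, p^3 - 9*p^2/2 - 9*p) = p^2 + 3*p/2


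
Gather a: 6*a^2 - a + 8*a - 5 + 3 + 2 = 6*a^2 + 7*a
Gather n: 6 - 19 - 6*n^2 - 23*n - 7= -6*n^2 - 23*n - 20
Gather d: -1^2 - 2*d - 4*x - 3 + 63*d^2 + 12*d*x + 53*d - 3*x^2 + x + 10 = 63*d^2 + d*(12*x + 51) - 3*x^2 - 3*x + 6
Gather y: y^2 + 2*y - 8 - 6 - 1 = y^2 + 2*y - 15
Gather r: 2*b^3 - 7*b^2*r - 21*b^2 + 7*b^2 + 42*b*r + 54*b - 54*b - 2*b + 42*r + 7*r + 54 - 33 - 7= 2*b^3 - 14*b^2 - 2*b + r*(-7*b^2 + 42*b + 49) + 14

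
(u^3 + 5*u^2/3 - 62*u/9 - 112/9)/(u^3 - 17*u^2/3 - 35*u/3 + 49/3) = (3*u^2 - 2*u - 16)/(3*(u^2 - 8*u + 7))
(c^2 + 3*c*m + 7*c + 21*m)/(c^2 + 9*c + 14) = (c + 3*m)/(c + 2)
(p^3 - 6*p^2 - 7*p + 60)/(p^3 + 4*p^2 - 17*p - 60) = (p - 5)/(p + 5)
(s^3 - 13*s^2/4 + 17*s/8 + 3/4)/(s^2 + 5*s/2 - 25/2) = (8*s^3 - 26*s^2 + 17*s + 6)/(4*(2*s^2 + 5*s - 25))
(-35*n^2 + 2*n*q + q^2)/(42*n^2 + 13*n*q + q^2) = (-5*n + q)/(6*n + q)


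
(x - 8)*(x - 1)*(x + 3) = x^3 - 6*x^2 - 19*x + 24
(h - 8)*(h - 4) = h^2 - 12*h + 32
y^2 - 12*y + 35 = (y - 7)*(y - 5)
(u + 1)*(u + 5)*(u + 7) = u^3 + 13*u^2 + 47*u + 35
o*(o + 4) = o^2 + 4*o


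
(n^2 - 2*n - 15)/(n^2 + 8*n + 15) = (n - 5)/(n + 5)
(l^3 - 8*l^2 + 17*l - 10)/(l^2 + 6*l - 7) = (l^2 - 7*l + 10)/(l + 7)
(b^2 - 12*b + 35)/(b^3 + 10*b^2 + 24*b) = (b^2 - 12*b + 35)/(b*(b^2 + 10*b + 24))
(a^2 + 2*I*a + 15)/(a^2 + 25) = (a - 3*I)/(a - 5*I)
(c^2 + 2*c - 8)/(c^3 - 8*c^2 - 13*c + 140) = (c - 2)/(c^2 - 12*c + 35)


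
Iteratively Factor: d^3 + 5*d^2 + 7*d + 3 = (d + 1)*(d^2 + 4*d + 3) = (d + 1)^2*(d + 3)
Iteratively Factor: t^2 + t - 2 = (t - 1)*(t + 2)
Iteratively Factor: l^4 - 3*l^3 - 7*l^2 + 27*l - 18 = (l - 2)*(l^3 - l^2 - 9*l + 9) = (l - 2)*(l - 1)*(l^2 - 9) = (l - 3)*(l - 2)*(l - 1)*(l + 3)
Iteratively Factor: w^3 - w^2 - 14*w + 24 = (w - 3)*(w^2 + 2*w - 8) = (w - 3)*(w - 2)*(w + 4)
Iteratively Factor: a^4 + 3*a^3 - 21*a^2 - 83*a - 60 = (a + 1)*(a^3 + 2*a^2 - 23*a - 60) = (a + 1)*(a + 4)*(a^2 - 2*a - 15) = (a + 1)*(a + 3)*(a + 4)*(a - 5)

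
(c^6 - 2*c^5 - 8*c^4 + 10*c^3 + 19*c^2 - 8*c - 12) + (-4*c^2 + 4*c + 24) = c^6 - 2*c^5 - 8*c^4 + 10*c^3 + 15*c^2 - 4*c + 12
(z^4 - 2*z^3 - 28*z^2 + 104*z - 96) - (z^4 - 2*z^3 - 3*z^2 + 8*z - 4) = -25*z^2 + 96*z - 92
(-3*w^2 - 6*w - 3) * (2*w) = -6*w^3 - 12*w^2 - 6*w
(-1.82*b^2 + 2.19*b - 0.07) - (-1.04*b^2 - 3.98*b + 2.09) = -0.78*b^2 + 6.17*b - 2.16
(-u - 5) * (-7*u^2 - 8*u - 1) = 7*u^3 + 43*u^2 + 41*u + 5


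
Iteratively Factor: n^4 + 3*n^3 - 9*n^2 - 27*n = (n - 3)*(n^3 + 6*n^2 + 9*n) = (n - 3)*(n + 3)*(n^2 + 3*n) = (n - 3)*(n + 3)^2*(n)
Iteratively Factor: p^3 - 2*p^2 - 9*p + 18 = (p - 2)*(p^2 - 9) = (p - 3)*(p - 2)*(p + 3)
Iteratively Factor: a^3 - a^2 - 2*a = (a)*(a^2 - a - 2) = a*(a - 2)*(a + 1)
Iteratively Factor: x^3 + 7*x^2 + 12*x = (x + 4)*(x^2 + 3*x) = (x + 3)*(x + 4)*(x)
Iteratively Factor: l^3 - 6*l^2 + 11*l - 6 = (l - 3)*(l^2 - 3*l + 2) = (l - 3)*(l - 2)*(l - 1)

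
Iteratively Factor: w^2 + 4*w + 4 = (w + 2)*(w + 2)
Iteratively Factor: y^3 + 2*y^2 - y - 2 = (y - 1)*(y^2 + 3*y + 2) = (y - 1)*(y + 1)*(y + 2)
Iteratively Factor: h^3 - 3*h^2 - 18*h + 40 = (h + 4)*(h^2 - 7*h + 10) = (h - 5)*(h + 4)*(h - 2)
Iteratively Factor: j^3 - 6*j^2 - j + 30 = (j - 3)*(j^2 - 3*j - 10) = (j - 3)*(j + 2)*(j - 5)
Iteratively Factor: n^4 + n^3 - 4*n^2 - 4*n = (n + 1)*(n^3 - 4*n) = (n + 1)*(n + 2)*(n^2 - 2*n) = n*(n + 1)*(n + 2)*(n - 2)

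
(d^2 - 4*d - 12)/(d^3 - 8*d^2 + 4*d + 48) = 1/(d - 4)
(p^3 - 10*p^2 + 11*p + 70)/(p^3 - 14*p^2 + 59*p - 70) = (p + 2)/(p - 2)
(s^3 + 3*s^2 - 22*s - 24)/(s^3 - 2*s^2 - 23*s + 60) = (s^2 + 7*s + 6)/(s^2 + 2*s - 15)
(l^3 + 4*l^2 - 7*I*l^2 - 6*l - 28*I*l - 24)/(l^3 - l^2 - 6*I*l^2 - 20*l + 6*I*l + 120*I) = (l - I)/(l - 5)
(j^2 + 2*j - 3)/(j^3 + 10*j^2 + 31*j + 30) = (j - 1)/(j^2 + 7*j + 10)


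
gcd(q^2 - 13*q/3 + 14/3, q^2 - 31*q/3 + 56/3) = q - 7/3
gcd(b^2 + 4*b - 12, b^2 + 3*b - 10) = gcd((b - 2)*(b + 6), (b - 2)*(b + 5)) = b - 2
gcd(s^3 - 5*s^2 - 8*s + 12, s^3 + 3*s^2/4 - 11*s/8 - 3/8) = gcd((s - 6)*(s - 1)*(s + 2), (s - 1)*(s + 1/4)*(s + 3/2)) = s - 1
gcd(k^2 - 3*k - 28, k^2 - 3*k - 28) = k^2 - 3*k - 28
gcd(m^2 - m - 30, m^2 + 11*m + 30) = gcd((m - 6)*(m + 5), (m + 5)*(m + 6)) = m + 5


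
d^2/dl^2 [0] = 0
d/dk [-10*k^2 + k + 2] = 1 - 20*k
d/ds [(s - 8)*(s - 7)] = 2*s - 15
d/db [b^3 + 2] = 3*b^2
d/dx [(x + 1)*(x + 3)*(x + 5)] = 3*x^2 + 18*x + 23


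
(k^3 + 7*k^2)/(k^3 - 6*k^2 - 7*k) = k*(k + 7)/(k^2 - 6*k - 7)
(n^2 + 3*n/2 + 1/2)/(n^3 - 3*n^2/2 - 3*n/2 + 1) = (2*n + 1)/(2*n^2 - 5*n + 2)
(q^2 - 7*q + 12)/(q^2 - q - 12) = (q - 3)/(q + 3)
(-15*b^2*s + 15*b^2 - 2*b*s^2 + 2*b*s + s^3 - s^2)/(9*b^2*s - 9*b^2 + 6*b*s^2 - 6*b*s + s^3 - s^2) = (-5*b + s)/(3*b + s)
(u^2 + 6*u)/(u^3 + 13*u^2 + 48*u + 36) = u/(u^2 + 7*u + 6)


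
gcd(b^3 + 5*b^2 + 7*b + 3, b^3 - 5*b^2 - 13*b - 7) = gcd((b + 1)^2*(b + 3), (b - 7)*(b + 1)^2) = b^2 + 2*b + 1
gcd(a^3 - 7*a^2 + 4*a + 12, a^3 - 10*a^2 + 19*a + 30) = a^2 - 5*a - 6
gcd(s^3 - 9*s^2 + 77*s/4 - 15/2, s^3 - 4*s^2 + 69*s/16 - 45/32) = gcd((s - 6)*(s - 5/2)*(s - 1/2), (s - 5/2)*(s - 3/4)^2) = s - 5/2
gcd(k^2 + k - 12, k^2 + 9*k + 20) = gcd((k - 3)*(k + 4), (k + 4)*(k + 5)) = k + 4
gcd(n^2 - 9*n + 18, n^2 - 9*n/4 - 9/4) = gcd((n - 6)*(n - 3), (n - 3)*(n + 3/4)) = n - 3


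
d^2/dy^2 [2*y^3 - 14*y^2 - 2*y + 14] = 12*y - 28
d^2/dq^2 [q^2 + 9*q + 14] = 2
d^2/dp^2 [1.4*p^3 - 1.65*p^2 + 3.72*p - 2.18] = 8.4*p - 3.3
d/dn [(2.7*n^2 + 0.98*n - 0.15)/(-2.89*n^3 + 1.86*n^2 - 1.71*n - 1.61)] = (7.803*n^4 + 5.6644*n^3 - 7.7403*n^2 - 8.136*n - 1.8343)/(8.3521*n^6 - 10.7508*n^5 + 13.3434*n^4 + 2.9446*n^3 - 3.0651*n^2 + 5.5062*n + 2.5921)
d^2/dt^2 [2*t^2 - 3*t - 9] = 4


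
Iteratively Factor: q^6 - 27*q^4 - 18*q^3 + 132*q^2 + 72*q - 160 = (q - 2)*(q^5 + 2*q^4 - 23*q^3 - 64*q^2 + 4*q + 80) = (q - 2)*(q + 2)*(q^4 - 23*q^2 - 18*q + 40) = (q - 2)*(q + 2)^2*(q^3 - 2*q^2 - 19*q + 20) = (q - 2)*(q - 1)*(q + 2)^2*(q^2 - q - 20) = (q - 2)*(q - 1)*(q + 2)^2*(q + 4)*(q - 5)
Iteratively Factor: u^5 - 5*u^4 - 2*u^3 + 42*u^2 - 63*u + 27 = (u - 3)*(u^4 - 2*u^3 - 8*u^2 + 18*u - 9) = (u - 3)*(u - 1)*(u^3 - u^2 - 9*u + 9) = (u - 3)*(u - 1)*(u + 3)*(u^2 - 4*u + 3) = (u - 3)^2*(u - 1)*(u + 3)*(u - 1)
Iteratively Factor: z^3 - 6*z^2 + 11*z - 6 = (z - 2)*(z^2 - 4*z + 3) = (z - 3)*(z - 2)*(z - 1)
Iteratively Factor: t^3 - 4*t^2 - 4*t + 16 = (t - 2)*(t^2 - 2*t - 8) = (t - 2)*(t + 2)*(t - 4)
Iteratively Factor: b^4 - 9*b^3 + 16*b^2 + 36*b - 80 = (b - 5)*(b^3 - 4*b^2 - 4*b + 16) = (b - 5)*(b - 2)*(b^2 - 2*b - 8) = (b - 5)*(b - 4)*(b - 2)*(b + 2)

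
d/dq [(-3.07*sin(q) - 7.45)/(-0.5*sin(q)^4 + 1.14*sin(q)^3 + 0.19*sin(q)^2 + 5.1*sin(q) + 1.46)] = (-4.605*sin(q)^4 - 7.9004*sin(q)^3 + 26.0623*sin(q)^2 + 2.831*sin(q) + 33.5128)*cos(q)/(0.25*sin(q)^8 - 1.14*sin(q)^7 + 1.1096*sin(q)^6 - 4.6668*sin(q)^5 + 10.2041*sin(q)^4 + 5.2668*sin(q)^3 + 26.5648*sin(q)^2 + 14.892*sin(q) + 2.1316)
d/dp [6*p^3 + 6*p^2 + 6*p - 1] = 18*p^2 + 12*p + 6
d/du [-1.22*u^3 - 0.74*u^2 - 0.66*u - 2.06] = -3.66*u^2 - 1.48*u - 0.66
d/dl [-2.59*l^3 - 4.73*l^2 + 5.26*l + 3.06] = -7.77*l^2 - 9.46*l + 5.26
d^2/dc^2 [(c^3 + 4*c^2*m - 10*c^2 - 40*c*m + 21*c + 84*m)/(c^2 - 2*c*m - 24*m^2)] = 6*(12*m^2 - 20*m + 7)/(c^3 - 18*c^2*m + 108*c*m^2 - 216*m^3)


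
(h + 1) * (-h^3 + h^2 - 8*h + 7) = -h^4 - 7*h^2 - h + 7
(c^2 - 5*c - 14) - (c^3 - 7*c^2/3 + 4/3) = -c^3 + 10*c^2/3 - 5*c - 46/3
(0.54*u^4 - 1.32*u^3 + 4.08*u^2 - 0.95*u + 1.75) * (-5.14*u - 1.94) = -2.7756*u^5 + 5.7372*u^4 - 18.4104*u^3 - 3.0322*u^2 - 7.152*u - 3.395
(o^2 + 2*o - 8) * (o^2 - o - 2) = o^4 + o^3 - 12*o^2 + 4*o + 16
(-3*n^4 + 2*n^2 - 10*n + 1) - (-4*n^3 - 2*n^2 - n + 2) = -3*n^4 + 4*n^3 + 4*n^2 - 9*n - 1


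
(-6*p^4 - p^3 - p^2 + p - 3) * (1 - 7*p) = 42*p^5 + p^4 + 6*p^3 - 8*p^2 + 22*p - 3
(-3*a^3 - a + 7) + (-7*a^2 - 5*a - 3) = -3*a^3 - 7*a^2 - 6*a + 4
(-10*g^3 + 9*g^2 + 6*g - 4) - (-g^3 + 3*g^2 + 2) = -9*g^3 + 6*g^2 + 6*g - 6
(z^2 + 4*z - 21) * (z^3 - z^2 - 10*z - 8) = z^5 + 3*z^4 - 35*z^3 - 27*z^2 + 178*z + 168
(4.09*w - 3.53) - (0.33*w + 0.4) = 3.76*w - 3.93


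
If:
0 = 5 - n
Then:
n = 5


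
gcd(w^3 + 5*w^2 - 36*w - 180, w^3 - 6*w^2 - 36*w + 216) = w^2 - 36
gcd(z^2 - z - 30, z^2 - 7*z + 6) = z - 6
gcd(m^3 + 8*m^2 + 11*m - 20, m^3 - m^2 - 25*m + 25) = m^2 + 4*m - 5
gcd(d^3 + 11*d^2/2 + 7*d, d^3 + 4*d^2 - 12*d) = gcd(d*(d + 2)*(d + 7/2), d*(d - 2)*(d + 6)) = d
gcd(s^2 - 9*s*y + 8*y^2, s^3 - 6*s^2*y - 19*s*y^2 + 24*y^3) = s^2 - 9*s*y + 8*y^2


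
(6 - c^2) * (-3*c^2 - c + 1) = 3*c^4 + c^3 - 19*c^2 - 6*c + 6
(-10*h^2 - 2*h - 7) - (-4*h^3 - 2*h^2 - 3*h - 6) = 4*h^3 - 8*h^2 + h - 1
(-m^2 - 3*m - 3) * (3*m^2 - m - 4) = -3*m^4 - 8*m^3 - 2*m^2 + 15*m + 12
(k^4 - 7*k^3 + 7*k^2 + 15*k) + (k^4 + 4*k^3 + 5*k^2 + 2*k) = 2*k^4 - 3*k^3 + 12*k^2 + 17*k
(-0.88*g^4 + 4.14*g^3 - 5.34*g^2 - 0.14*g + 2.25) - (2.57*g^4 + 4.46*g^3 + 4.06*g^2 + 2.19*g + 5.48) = -3.45*g^4 - 0.32*g^3 - 9.4*g^2 - 2.33*g - 3.23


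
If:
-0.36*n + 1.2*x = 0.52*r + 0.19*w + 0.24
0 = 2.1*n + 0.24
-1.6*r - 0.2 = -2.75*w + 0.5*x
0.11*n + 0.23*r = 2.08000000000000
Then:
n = -0.11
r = 9.10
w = 6.29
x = 5.10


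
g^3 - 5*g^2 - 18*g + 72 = (g - 6)*(g - 3)*(g + 4)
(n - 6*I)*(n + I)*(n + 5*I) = n^3 + 31*n + 30*I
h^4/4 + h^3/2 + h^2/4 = h^2*(h/4 + 1/4)*(h + 1)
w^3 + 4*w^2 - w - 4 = (w - 1)*(w + 1)*(w + 4)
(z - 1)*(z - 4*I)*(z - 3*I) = z^3 - z^2 - 7*I*z^2 - 12*z + 7*I*z + 12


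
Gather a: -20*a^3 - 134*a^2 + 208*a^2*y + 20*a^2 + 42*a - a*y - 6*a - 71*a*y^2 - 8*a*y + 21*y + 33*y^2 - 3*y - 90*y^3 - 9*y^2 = -20*a^3 + a^2*(208*y - 114) + a*(-71*y^2 - 9*y + 36) - 90*y^3 + 24*y^2 + 18*y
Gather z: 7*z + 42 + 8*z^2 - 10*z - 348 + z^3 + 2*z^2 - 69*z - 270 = z^3 + 10*z^2 - 72*z - 576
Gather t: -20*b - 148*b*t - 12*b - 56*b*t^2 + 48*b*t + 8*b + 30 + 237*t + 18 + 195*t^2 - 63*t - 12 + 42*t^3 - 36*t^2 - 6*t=-24*b + 42*t^3 + t^2*(159 - 56*b) + t*(168 - 100*b) + 36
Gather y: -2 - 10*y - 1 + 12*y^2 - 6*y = 12*y^2 - 16*y - 3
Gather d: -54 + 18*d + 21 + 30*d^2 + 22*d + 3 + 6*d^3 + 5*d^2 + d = 6*d^3 + 35*d^2 + 41*d - 30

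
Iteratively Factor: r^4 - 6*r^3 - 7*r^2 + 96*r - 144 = (r - 4)*(r^3 - 2*r^2 - 15*r + 36) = (r - 4)*(r - 3)*(r^2 + r - 12) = (r - 4)*(r - 3)^2*(r + 4)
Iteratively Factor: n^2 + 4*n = (n)*(n + 4)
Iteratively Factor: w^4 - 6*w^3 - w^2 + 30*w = (w - 5)*(w^3 - w^2 - 6*w) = w*(w - 5)*(w^2 - w - 6) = w*(w - 5)*(w + 2)*(w - 3)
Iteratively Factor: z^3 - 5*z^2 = (z)*(z^2 - 5*z) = z^2*(z - 5)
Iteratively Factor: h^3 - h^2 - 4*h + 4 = (h - 1)*(h^2 - 4) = (h - 2)*(h - 1)*(h + 2)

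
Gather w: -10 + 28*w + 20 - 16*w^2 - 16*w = -16*w^2 + 12*w + 10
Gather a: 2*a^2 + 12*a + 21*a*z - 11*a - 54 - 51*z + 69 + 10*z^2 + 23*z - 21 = 2*a^2 + a*(21*z + 1) + 10*z^2 - 28*z - 6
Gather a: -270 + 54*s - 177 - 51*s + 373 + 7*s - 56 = 10*s - 130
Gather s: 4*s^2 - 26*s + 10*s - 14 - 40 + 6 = 4*s^2 - 16*s - 48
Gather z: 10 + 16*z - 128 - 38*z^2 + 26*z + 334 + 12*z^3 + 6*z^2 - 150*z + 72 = 12*z^3 - 32*z^2 - 108*z + 288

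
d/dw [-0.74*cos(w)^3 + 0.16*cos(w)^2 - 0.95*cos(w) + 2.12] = (2.22*cos(w)^2 - 0.32*cos(w) + 0.95)*sin(w)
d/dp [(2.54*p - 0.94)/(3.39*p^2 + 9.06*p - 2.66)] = (-8.6106*p^2 + 6.3732*p + 1.76)/(11.4921*p^4 + 61.4268*p^3 + 64.0488*p^2 - 48.1992*p + 7.0756)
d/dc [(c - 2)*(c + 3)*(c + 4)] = 3*c^2 + 10*c - 2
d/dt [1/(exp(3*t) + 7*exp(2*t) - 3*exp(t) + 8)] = (-3*exp(2*t) - 14*exp(t) + 3)*exp(t)/(exp(3*t) + 7*exp(2*t) - 3*exp(t) + 8)^2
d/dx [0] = 0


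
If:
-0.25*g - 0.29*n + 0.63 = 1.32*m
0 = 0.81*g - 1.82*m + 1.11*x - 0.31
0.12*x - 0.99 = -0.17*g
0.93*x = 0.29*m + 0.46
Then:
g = 4.85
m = 2.83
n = -14.89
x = 1.38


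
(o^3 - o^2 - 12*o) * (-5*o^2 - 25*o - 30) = -5*o^5 - 20*o^4 + 55*o^3 + 330*o^2 + 360*o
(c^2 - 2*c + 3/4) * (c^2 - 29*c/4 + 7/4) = c^4 - 37*c^3/4 + 17*c^2 - 143*c/16 + 21/16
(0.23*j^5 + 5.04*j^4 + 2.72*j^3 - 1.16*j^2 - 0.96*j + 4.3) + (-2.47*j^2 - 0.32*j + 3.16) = 0.23*j^5 + 5.04*j^4 + 2.72*j^3 - 3.63*j^2 - 1.28*j + 7.46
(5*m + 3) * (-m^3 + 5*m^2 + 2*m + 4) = -5*m^4 + 22*m^3 + 25*m^2 + 26*m + 12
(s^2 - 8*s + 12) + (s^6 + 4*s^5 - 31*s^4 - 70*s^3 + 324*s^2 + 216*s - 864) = s^6 + 4*s^5 - 31*s^4 - 70*s^3 + 325*s^2 + 208*s - 852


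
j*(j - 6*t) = j^2 - 6*j*t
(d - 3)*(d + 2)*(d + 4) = d^3 + 3*d^2 - 10*d - 24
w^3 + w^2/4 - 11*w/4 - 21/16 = (w - 7/4)*(w + 1/2)*(w + 3/2)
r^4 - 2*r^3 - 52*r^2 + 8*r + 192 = (r - 8)*(r - 2)*(r + 2)*(r + 6)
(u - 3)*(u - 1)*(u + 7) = u^3 + 3*u^2 - 25*u + 21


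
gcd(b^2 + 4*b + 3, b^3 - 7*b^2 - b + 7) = b + 1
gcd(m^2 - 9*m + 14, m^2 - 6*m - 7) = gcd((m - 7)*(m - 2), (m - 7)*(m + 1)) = m - 7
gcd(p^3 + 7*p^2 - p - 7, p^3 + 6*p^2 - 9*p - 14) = p^2 + 8*p + 7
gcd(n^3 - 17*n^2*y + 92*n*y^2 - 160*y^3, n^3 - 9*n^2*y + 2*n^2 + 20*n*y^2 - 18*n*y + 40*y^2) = n^2 - 9*n*y + 20*y^2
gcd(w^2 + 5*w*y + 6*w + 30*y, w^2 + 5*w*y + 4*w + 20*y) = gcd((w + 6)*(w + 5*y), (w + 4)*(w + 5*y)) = w + 5*y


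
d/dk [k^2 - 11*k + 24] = 2*k - 11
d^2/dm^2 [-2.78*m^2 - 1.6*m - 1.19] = -5.56000000000000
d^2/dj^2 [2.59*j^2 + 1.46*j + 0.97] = 5.18000000000000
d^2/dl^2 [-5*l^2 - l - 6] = -10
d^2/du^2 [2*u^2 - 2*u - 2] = 4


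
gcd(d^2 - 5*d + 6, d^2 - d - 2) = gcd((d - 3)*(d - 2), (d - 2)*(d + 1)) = d - 2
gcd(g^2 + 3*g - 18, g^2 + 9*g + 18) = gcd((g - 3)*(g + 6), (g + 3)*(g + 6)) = g + 6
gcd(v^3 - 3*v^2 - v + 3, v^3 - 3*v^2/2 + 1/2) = v - 1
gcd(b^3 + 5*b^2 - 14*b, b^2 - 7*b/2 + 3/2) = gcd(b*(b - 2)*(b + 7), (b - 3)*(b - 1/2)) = 1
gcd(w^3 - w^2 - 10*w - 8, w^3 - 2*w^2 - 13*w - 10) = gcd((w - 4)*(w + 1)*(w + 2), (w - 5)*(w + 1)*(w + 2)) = w^2 + 3*w + 2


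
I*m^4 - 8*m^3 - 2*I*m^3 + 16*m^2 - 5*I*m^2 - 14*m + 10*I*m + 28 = (m - 2)*(m + 2*I)*(m + 7*I)*(I*m + 1)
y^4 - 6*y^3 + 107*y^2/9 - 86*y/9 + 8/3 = (y - 3)*(y - 4/3)*(y - 1)*(y - 2/3)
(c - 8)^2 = c^2 - 16*c + 64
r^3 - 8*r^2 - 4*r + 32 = (r - 8)*(r - 2)*(r + 2)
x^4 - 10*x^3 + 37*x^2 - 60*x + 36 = (x - 3)^2*(x - 2)^2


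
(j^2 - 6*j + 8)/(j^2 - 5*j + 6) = (j - 4)/(j - 3)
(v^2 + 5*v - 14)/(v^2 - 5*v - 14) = (-v^2 - 5*v + 14)/(-v^2 + 5*v + 14)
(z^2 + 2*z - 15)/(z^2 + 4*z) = (z^2 + 2*z - 15)/(z*(z + 4))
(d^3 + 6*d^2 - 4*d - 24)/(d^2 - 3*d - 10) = (d^2 + 4*d - 12)/(d - 5)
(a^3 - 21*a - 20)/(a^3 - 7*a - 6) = (a^2 - a - 20)/(a^2 - a - 6)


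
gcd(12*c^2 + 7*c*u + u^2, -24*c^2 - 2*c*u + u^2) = 4*c + u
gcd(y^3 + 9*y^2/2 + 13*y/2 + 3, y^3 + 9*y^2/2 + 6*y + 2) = y + 2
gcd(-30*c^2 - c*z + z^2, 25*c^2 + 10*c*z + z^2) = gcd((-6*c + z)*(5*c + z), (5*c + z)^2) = 5*c + z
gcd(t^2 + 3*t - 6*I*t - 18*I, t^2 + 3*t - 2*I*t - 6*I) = t + 3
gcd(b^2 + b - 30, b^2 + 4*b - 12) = b + 6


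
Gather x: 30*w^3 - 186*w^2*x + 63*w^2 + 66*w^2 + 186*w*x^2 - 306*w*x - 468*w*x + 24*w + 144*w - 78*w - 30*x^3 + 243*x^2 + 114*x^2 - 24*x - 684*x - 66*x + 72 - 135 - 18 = 30*w^3 + 129*w^2 + 90*w - 30*x^3 + x^2*(186*w + 357) + x*(-186*w^2 - 774*w - 774) - 81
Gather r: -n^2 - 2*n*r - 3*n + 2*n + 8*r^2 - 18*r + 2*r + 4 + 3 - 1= -n^2 - n + 8*r^2 + r*(-2*n - 16) + 6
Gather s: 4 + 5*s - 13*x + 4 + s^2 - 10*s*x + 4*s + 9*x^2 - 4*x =s^2 + s*(9 - 10*x) + 9*x^2 - 17*x + 8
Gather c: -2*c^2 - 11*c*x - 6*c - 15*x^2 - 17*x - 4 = -2*c^2 + c*(-11*x - 6) - 15*x^2 - 17*x - 4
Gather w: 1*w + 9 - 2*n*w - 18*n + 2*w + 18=-18*n + w*(3 - 2*n) + 27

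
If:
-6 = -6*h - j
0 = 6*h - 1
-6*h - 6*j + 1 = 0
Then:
No Solution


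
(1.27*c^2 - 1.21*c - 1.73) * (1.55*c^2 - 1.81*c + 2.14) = 1.9685*c^4 - 4.1742*c^3 + 2.2264*c^2 + 0.5419*c - 3.7022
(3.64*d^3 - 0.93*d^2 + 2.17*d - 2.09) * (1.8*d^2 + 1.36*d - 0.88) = 6.552*d^5 + 3.2764*d^4 - 0.562*d^3 + 0.00760000000000005*d^2 - 4.752*d + 1.8392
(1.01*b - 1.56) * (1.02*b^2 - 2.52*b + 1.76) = 1.0302*b^3 - 4.1364*b^2 + 5.7088*b - 2.7456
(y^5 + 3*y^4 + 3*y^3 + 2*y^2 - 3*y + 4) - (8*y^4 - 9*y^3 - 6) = y^5 - 5*y^4 + 12*y^3 + 2*y^2 - 3*y + 10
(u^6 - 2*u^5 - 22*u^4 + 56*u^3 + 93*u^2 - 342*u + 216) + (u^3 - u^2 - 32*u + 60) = u^6 - 2*u^5 - 22*u^4 + 57*u^3 + 92*u^2 - 374*u + 276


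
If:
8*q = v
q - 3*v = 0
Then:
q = 0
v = 0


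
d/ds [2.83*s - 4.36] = 2.83000000000000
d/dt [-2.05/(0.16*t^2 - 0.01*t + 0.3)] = (0.656*t - 0.0205)/(0.16*t^2 - 0.01*t + 0.3)^2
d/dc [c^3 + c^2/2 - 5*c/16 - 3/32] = 3*c^2 + c - 5/16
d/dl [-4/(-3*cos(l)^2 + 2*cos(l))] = 8*(-sin(l)/cos(l)^2 + 3*tan(l))/(3*cos(l) - 2)^2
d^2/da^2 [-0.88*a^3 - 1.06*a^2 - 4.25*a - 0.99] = -5.28*a - 2.12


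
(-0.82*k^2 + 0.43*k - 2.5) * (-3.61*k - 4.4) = 2.9602*k^3 + 2.0557*k^2 + 7.133*k + 11.0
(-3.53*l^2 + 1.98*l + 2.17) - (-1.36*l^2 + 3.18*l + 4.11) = -2.17*l^2 - 1.2*l - 1.94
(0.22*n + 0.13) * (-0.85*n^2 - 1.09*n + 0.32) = -0.187*n^3 - 0.3503*n^2 - 0.0713*n + 0.0416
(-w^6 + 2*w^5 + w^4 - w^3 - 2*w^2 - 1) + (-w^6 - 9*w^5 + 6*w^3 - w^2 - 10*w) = -2*w^6 - 7*w^5 + w^4 + 5*w^3 - 3*w^2 - 10*w - 1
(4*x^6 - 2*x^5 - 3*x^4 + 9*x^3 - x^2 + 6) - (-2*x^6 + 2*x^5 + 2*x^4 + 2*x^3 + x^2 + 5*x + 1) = 6*x^6 - 4*x^5 - 5*x^4 + 7*x^3 - 2*x^2 - 5*x + 5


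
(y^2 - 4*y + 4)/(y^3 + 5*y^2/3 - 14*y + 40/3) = 3*(y - 2)/(3*y^2 + 11*y - 20)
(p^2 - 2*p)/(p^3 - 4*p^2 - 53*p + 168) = p*(p - 2)/(p^3 - 4*p^2 - 53*p + 168)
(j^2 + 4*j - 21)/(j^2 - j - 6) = (j + 7)/(j + 2)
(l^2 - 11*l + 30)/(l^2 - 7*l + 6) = (l - 5)/(l - 1)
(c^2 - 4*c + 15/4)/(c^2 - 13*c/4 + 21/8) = 2*(2*c - 5)/(4*c - 7)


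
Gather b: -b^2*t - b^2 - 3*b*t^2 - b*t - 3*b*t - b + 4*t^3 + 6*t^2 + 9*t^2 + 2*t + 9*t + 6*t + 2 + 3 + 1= b^2*(-t - 1) + b*(-3*t^2 - 4*t - 1) + 4*t^3 + 15*t^2 + 17*t + 6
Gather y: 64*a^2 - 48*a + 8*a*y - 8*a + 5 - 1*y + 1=64*a^2 - 56*a + y*(8*a - 1) + 6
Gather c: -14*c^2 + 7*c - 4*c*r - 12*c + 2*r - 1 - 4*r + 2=-14*c^2 + c*(-4*r - 5) - 2*r + 1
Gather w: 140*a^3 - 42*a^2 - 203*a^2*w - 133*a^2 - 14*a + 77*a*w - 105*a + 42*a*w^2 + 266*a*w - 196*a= 140*a^3 - 175*a^2 + 42*a*w^2 - 315*a + w*(-203*a^2 + 343*a)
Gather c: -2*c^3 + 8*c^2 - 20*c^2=-2*c^3 - 12*c^2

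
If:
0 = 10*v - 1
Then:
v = 1/10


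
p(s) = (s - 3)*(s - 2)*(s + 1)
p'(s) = (s - 3)*(s - 2) + (s - 3)*(s + 1) + (s - 2)*(s + 1)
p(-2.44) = -34.78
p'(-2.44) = 38.38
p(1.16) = 3.34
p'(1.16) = -4.24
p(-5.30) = -260.54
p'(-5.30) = 127.67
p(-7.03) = -546.14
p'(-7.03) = 205.50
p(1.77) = 0.78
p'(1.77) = -3.76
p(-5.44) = -278.80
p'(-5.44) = 133.30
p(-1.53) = -8.48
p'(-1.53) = 20.26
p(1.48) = 1.96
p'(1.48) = -4.27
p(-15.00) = -4284.00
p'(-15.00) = 796.00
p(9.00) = 420.00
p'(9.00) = 172.00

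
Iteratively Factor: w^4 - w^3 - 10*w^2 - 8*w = (w)*(w^3 - w^2 - 10*w - 8) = w*(w + 1)*(w^2 - 2*w - 8) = w*(w - 4)*(w + 1)*(w + 2)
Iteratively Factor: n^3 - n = (n)*(n^2 - 1) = n*(n - 1)*(n + 1)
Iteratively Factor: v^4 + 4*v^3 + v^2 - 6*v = (v + 3)*(v^3 + v^2 - 2*v) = (v + 2)*(v + 3)*(v^2 - v) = v*(v + 2)*(v + 3)*(v - 1)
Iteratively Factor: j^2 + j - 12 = (j - 3)*(j + 4)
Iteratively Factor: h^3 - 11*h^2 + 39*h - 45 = (h - 5)*(h^2 - 6*h + 9) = (h - 5)*(h - 3)*(h - 3)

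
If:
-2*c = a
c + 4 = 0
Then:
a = 8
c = -4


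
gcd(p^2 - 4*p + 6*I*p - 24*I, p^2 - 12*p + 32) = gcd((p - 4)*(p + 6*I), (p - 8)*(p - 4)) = p - 4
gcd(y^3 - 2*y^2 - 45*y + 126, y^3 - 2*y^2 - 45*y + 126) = y^3 - 2*y^2 - 45*y + 126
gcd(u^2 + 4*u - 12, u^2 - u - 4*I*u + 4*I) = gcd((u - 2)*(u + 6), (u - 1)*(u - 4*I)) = 1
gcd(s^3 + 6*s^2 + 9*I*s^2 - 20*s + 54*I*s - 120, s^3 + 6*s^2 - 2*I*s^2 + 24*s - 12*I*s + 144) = s^2 + s*(6 + 4*I) + 24*I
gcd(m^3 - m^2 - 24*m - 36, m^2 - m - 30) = m - 6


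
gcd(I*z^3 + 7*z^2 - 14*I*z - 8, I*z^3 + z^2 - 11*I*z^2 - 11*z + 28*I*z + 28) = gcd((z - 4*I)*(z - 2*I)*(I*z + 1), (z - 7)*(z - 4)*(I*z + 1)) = z - I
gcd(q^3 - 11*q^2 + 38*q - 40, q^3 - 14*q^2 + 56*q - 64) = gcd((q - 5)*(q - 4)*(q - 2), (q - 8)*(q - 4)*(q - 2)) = q^2 - 6*q + 8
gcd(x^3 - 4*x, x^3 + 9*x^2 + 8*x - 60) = x - 2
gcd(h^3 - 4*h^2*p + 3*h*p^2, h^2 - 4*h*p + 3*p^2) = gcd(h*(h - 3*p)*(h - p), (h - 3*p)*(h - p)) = h^2 - 4*h*p + 3*p^2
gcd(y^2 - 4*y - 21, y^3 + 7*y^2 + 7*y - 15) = y + 3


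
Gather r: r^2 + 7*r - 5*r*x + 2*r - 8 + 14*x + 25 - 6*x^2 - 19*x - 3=r^2 + r*(9 - 5*x) - 6*x^2 - 5*x + 14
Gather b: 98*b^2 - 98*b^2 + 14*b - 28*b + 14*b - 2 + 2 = 0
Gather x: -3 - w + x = -w + x - 3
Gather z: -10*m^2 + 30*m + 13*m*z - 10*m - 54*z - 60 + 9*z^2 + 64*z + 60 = -10*m^2 + 20*m + 9*z^2 + z*(13*m + 10)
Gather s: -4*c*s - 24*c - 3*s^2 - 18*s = -24*c - 3*s^2 + s*(-4*c - 18)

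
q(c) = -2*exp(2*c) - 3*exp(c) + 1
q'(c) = -4*exp(2*c) - 3*exp(c)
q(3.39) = -1848.14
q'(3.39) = -3609.27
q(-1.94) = 0.53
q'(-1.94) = -0.51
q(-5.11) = 0.98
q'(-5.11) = -0.02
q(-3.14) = 0.87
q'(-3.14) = -0.14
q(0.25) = -6.15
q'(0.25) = -10.45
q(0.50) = -9.38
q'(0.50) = -15.82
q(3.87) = -4739.77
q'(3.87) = -9337.72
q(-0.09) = -3.41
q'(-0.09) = -6.08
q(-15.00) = 1.00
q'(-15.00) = 0.00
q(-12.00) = 1.00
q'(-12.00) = 0.00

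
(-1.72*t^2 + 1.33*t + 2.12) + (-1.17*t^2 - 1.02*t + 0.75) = -2.89*t^2 + 0.31*t + 2.87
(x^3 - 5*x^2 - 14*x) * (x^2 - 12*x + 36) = x^5 - 17*x^4 + 82*x^3 - 12*x^2 - 504*x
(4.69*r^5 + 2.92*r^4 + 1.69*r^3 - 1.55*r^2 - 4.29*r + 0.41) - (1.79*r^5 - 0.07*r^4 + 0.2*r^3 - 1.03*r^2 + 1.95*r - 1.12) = 2.9*r^5 + 2.99*r^4 + 1.49*r^3 - 0.52*r^2 - 6.24*r + 1.53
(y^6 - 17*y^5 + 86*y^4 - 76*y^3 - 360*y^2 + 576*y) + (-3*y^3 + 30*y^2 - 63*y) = y^6 - 17*y^5 + 86*y^4 - 79*y^3 - 330*y^2 + 513*y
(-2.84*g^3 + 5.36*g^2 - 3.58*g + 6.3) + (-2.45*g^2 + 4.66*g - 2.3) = -2.84*g^3 + 2.91*g^2 + 1.08*g + 4.0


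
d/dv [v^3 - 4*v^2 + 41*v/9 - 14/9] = 3*v^2 - 8*v + 41/9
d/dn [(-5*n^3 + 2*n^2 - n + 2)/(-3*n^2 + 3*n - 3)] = (5*n^4 - 10*n^3 + 16*n^2 - 1)/(3*(n^4 - 2*n^3 + 3*n^2 - 2*n + 1))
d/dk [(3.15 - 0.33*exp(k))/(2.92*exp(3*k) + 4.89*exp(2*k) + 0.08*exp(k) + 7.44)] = (1.9272*exp(3*k) - 25.9803*exp(2*k) - 30.807*exp(k) - 2.7072)*exp(k)/(8.5264*exp(6*k) + 28.5576*exp(5*k) + 24.3793*exp(4*k) + 44.232*exp(3*k) + 72.7696*exp(2*k) + 1.1904*exp(k) + 55.3536)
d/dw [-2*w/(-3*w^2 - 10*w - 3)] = 6*(1 - w^2)/(9*w^4 + 60*w^3 + 118*w^2 + 60*w + 9)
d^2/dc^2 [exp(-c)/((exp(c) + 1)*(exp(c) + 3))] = (9*exp(4*c) + 44*exp(3*c) + 70*exp(2*c) + 36*exp(c) + 9)*exp(-c)/(exp(6*c) + 12*exp(5*c) + 57*exp(4*c) + 136*exp(3*c) + 171*exp(2*c) + 108*exp(c) + 27)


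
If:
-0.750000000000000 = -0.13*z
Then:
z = 5.77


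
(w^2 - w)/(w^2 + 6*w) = (w - 1)/(w + 6)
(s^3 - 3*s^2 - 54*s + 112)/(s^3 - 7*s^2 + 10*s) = (s^2 - s - 56)/(s*(s - 5))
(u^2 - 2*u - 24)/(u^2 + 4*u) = (u - 6)/u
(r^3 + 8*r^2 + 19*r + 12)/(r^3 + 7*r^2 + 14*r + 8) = (r + 3)/(r + 2)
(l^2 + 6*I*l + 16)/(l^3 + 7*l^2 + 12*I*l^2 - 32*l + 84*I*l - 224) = (l - 2*I)/(l^2 + l*(7 + 4*I) + 28*I)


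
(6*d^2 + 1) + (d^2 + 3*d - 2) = 7*d^2 + 3*d - 1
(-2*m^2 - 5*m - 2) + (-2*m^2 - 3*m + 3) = -4*m^2 - 8*m + 1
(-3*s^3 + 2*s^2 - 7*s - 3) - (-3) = -3*s^3 + 2*s^2 - 7*s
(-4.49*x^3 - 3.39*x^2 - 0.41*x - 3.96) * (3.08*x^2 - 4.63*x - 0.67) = -13.8292*x^5 + 10.3475*x^4 + 17.4412*x^3 - 8.0272*x^2 + 18.6095*x + 2.6532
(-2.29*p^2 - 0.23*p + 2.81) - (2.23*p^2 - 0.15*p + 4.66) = -4.52*p^2 - 0.08*p - 1.85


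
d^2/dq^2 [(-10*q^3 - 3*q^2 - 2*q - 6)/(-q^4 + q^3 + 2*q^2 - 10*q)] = 2*(10*q^9 + 9*q^8 + 63*q^7 - 667*q^6 + 24*q^5 - 30*q^4 + 1304*q^3 - 108*q^2 - 360*q + 600)/(q^3*(q^9 - 3*q^8 - 3*q^7 + 41*q^6 - 54*q^5 - 102*q^4 + 412*q^3 - 180*q^2 - 600*q + 1000))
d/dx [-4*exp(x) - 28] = -4*exp(x)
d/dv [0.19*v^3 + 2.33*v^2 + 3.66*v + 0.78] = 0.57*v^2 + 4.66*v + 3.66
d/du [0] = 0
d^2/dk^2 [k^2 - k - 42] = 2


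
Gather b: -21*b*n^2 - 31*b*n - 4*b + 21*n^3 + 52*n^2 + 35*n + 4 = b*(-21*n^2 - 31*n - 4) + 21*n^3 + 52*n^2 + 35*n + 4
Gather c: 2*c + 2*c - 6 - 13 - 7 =4*c - 26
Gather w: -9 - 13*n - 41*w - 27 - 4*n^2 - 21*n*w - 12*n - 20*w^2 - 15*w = -4*n^2 - 25*n - 20*w^2 + w*(-21*n - 56) - 36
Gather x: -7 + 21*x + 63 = 21*x + 56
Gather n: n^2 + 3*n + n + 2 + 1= n^2 + 4*n + 3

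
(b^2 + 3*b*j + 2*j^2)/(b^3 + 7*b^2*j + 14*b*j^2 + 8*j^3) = 1/(b + 4*j)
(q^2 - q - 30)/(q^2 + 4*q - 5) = (q - 6)/(q - 1)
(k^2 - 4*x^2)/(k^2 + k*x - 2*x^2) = (-k + 2*x)/(-k + x)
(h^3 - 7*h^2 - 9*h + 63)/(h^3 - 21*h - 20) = (-h^3 + 7*h^2 + 9*h - 63)/(-h^3 + 21*h + 20)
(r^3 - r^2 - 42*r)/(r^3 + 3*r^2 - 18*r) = (r - 7)/(r - 3)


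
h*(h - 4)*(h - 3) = h^3 - 7*h^2 + 12*h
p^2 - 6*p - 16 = (p - 8)*(p + 2)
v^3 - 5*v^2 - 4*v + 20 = (v - 5)*(v - 2)*(v + 2)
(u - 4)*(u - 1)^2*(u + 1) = u^4 - 5*u^3 + 3*u^2 + 5*u - 4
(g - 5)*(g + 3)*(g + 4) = g^3 + 2*g^2 - 23*g - 60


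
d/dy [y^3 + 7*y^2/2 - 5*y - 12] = 3*y^2 + 7*y - 5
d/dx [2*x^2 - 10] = 4*x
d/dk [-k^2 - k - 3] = -2*k - 1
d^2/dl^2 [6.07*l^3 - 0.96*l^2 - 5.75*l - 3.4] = 36.42*l - 1.92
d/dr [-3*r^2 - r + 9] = -6*r - 1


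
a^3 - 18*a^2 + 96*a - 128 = (a - 8)^2*(a - 2)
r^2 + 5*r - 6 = (r - 1)*(r + 6)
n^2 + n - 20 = (n - 4)*(n + 5)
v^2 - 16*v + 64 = (v - 8)^2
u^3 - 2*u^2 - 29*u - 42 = (u - 7)*(u + 2)*(u + 3)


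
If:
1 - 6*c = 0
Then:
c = 1/6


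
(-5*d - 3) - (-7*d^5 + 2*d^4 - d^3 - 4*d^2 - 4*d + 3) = 7*d^5 - 2*d^4 + d^3 + 4*d^2 - d - 6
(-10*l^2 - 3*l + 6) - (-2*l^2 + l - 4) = -8*l^2 - 4*l + 10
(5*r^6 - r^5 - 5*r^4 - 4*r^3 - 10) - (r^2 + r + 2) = 5*r^6 - r^5 - 5*r^4 - 4*r^3 - r^2 - r - 12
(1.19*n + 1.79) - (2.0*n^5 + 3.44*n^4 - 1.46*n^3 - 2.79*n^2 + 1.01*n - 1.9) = -2.0*n^5 - 3.44*n^4 + 1.46*n^3 + 2.79*n^2 + 0.18*n + 3.69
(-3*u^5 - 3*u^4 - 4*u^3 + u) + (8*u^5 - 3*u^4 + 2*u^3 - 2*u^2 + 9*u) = 5*u^5 - 6*u^4 - 2*u^3 - 2*u^2 + 10*u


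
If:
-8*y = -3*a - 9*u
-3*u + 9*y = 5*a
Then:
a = 19*y/12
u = 13*y/36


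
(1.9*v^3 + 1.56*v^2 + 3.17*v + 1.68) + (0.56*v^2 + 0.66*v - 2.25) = 1.9*v^3 + 2.12*v^2 + 3.83*v - 0.57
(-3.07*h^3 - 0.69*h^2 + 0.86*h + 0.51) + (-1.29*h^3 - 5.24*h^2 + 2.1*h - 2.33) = -4.36*h^3 - 5.93*h^2 + 2.96*h - 1.82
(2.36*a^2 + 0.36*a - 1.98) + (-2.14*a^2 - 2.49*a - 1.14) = 0.22*a^2 - 2.13*a - 3.12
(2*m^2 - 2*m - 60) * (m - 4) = 2*m^3 - 10*m^2 - 52*m + 240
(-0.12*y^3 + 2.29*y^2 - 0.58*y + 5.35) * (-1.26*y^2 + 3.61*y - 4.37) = 0.1512*y^5 - 3.3186*y^4 + 9.5221*y^3 - 18.8421*y^2 + 21.8481*y - 23.3795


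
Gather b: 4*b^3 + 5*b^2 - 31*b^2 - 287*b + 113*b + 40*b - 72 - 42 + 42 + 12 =4*b^3 - 26*b^2 - 134*b - 60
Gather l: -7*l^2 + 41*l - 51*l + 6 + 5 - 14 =-7*l^2 - 10*l - 3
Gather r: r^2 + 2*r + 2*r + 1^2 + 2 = r^2 + 4*r + 3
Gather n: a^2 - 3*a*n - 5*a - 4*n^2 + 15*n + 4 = a^2 - 5*a - 4*n^2 + n*(15 - 3*a) + 4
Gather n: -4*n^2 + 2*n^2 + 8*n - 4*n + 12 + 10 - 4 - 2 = -2*n^2 + 4*n + 16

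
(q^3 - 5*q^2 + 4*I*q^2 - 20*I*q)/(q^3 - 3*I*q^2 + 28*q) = (q - 5)/(q - 7*I)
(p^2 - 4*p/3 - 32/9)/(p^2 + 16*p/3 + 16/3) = (p - 8/3)/(p + 4)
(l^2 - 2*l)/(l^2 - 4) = l/(l + 2)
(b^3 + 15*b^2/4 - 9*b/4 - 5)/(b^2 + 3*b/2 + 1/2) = (4*b^2 + 11*b - 20)/(2*(2*b + 1))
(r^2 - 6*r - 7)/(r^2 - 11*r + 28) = (r + 1)/(r - 4)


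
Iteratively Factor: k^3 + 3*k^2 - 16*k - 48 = (k - 4)*(k^2 + 7*k + 12) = (k - 4)*(k + 3)*(k + 4)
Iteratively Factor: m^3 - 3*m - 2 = (m + 1)*(m^2 - m - 2) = (m - 2)*(m + 1)*(m + 1)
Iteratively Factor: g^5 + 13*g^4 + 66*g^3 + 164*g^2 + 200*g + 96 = (g + 2)*(g^4 + 11*g^3 + 44*g^2 + 76*g + 48) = (g + 2)^2*(g^3 + 9*g^2 + 26*g + 24) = (g + 2)^2*(g + 4)*(g^2 + 5*g + 6) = (g + 2)^2*(g + 3)*(g + 4)*(g + 2)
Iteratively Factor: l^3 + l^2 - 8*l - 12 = (l - 3)*(l^2 + 4*l + 4) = (l - 3)*(l + 2)*(l + 2)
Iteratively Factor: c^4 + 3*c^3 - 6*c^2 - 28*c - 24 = (c + 2)*(c^3 + c^2 - 8*c - 12) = (c + 2)^2*(c^2 - c - 6) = (c - 3)*(c + 2)^2*(c + 2)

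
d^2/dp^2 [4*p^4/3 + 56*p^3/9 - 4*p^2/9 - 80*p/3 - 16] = 16*p^2 + 112*p/3 - 8/9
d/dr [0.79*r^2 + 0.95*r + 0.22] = 1.58*r + 0.95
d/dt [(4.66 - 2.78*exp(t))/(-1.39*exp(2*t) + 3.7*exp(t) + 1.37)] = (-3.8642*exp(2*t) + 12.9548*exp(t) - 21.0506)*exp(t)/(1.9321*exp(4*t) - 10.286*exp(3*t) + 9.8814*exp(2*t) + 10.138*exp(t) + 1.8769)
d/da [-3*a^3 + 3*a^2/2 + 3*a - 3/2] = -9*a^2 + 3*a + 3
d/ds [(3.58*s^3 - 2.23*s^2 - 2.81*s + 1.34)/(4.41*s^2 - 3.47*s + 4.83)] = (15.7878*s^4 - 24.8452*s^3 + 72.0044*s^2 - 33.3606*s - 8.9225)/(19.4481*s^4 - 30.6054*s^3 + 54.6415*s^2 - 33.5202*s + 23.3289)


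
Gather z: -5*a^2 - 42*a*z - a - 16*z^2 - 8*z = -5*a^2 - a - 16*z^2 + z*(-42*a - 8)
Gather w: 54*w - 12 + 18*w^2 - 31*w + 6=18*w^2 + 23*w - 6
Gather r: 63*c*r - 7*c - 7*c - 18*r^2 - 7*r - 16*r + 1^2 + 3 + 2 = -14*c - 18*r^2 + r*(63*c - 23) + 6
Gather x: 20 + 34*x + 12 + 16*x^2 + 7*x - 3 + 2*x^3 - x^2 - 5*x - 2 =2*x^3 + 15*x^2 + 36*x + 27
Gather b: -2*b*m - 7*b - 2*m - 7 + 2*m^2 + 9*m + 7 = b*(-2*m - 7) + 2*m^2 + 7*m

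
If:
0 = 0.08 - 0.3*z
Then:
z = 0.27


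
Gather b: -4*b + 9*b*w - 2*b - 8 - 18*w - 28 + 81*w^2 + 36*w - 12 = b*(9*w - 6) + 81*w^2 + 18*w - 48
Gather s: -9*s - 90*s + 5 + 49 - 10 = 44 - 99*s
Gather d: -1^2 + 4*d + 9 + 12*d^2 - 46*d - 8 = 12*d^2 - 42*d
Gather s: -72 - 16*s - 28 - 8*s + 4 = -24*s - 96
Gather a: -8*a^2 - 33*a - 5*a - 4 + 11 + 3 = -8*a^2 - 38*a + 10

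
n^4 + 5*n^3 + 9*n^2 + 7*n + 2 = (n + 1)^3*(n + 2)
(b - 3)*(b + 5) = b^2 + 2*b - 15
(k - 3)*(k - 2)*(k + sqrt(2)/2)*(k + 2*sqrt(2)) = k^4 - 5*k^3 + 5*sqrt(2)*k^3/2 - 25*sqrt(2)*k^2/2 + 8*k^2 - 10*k + 15*sqrt(2)*k + 12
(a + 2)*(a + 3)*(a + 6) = a^3 + 11*a^2 + 36*a + 36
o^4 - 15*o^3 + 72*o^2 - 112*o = o*(o - 7)*(o - 4)^2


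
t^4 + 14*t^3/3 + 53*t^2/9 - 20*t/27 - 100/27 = (t - 2/3)*(t + 5/3)^2*(t + 2)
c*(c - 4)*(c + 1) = c^3 - 3*c^2 - 4*c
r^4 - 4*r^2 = r^2*(r - 2)*(r + 2)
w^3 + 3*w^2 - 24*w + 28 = (w - 2)^2*(w + 7)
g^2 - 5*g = g*(g - 5)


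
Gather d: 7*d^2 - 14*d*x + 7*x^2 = 7*d^2 - 14*d*x + 7*x^2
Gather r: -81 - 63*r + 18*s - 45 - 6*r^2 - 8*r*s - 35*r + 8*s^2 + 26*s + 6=-6*r^2 + r*(-8*s - 98) + 8*s^2 + 44*s - 120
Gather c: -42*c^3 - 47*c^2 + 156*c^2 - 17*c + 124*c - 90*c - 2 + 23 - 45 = -42*c^3 + 109*c^2 + 17*c - 24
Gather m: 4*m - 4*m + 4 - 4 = 0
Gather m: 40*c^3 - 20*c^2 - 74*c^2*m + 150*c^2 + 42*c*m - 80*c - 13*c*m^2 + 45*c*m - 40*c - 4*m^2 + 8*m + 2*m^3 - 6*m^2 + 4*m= 40*c^3 + 130*c^2 - 120*c + 2*m^3 + m^2*(-13*c - 10) + m*(-74*c^2 + 87*c + 12)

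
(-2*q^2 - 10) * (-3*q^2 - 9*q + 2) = 6*q^4 + 18*q^3 + 26*q^2 + 90*q - 20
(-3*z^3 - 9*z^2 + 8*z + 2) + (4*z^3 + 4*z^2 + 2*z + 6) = z^3 - 5*z^2 + 10*z + 8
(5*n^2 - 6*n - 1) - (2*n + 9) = 5*n^2 - 8*n - 10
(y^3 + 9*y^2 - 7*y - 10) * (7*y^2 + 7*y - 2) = 7*y^5 + 70*y^4 + 12*y^3 - 137*y^2 - 56*y + 20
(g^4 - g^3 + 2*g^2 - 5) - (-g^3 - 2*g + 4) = g^4 + 2*g^2 + 2*g - 9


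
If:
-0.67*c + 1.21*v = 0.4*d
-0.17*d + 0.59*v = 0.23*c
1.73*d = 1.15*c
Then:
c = 0.00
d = 0.00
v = 0.00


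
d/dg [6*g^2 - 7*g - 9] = 12*g - 7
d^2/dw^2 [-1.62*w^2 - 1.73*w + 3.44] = -3.24000000000000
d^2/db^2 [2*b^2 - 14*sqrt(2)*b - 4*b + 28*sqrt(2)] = 4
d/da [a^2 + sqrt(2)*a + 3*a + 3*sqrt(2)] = 2*a + sqrt(2) + 3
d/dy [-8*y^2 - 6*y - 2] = -16*y - 6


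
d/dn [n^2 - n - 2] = 2*n - 1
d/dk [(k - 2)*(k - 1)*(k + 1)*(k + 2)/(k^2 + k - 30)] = (2*k^5 + 3*k^4 - 120*k^3 - 5*k^2 + 292*k - 4)/(k^4 + 2*k^3 - 59*k^2 - 60*k + 900)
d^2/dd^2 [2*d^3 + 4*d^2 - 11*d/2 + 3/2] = 12*d + 8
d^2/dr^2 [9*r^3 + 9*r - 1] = 54*r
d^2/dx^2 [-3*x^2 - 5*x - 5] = -6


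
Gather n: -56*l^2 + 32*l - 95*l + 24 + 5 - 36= -56*l^2 - 63*l - 7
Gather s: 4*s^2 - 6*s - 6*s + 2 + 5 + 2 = 4*s^2 - 12*s + 9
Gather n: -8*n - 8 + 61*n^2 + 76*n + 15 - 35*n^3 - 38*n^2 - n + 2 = -35*n^3 + 23*n^2 + 67*n + 9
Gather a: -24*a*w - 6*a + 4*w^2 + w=a*(-24*w - 6) + 4*w^2 + w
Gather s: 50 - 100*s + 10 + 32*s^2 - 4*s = 32*s^2 - 104*s + 60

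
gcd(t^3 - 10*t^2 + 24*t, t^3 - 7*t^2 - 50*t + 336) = t - 6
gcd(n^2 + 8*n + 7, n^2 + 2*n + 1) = n + 1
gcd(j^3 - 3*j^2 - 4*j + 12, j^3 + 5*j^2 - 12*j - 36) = j^2 - j - 6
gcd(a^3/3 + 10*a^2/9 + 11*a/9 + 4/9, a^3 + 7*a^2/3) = 1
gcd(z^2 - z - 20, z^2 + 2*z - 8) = z + 4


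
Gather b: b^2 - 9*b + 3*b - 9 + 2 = b^2 - 6*b - 7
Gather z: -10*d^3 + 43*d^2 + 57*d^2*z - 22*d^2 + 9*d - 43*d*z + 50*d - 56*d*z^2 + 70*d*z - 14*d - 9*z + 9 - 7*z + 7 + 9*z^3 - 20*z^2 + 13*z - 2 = -10*d^3 + 21*d^2 + 45*d + 9*z^3 + z^2*(-56*d - 20) + z*(57*d^2 + 27*d - 3) + 14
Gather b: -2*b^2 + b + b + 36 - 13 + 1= -2*b^2 + 2*b + 24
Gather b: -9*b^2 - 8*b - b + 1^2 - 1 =-9*b^2 - 9*b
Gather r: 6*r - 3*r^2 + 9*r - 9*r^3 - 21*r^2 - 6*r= -9*r^3 - 24*r^2 + 9*r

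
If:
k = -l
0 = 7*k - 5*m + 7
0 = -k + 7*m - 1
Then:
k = -1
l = 1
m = 0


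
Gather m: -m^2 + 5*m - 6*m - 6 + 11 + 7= -m^2 - m + 12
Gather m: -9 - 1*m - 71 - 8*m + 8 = -9*m - 72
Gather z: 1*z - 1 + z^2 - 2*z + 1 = z^2 - z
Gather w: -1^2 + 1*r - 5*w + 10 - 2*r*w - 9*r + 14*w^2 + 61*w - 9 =-8*r + 14*w^2 + w*(56 - 2*r)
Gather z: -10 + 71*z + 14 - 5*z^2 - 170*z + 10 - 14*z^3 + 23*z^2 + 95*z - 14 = -14*z^3 + 18*z^2 - 4*z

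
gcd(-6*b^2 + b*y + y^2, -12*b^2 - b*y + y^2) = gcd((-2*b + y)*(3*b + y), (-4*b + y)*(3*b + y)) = 3*b + y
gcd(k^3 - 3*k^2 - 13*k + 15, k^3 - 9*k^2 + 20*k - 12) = k - 1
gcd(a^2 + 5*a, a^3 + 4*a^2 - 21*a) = a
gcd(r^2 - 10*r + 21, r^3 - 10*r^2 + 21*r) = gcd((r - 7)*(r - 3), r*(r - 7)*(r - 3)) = r^2 - 10*r + 21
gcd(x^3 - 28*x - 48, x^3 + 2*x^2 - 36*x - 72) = x^2 - 4*x - 12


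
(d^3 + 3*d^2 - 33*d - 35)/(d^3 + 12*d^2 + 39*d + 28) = (d - 5)/(d + 4)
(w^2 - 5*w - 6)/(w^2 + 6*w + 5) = (w - 6)/(w + 5)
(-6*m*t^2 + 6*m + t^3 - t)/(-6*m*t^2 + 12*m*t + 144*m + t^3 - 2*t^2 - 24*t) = (t^2 - 1)/(t^2 - 2*t - 24)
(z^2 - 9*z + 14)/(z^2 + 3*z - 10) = (z - 7)/(z + 5)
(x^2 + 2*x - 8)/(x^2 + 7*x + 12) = (x - 2)/(x + 3)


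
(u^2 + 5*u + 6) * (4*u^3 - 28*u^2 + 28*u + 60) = 4*u^5 - 8*u^4 - 88*u^3 + 32*u^2 + 468*u + 360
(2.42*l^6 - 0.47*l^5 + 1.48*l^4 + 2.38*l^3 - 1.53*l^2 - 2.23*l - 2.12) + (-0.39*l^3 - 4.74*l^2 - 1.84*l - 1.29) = 2.42*l^6 - 0.47*l^5 + 1.48*l^4 + 1.99*l^3 - 6.27*l^2 - 4.07*l - 3.41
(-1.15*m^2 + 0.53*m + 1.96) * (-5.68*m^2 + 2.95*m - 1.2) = 6.532*m^4 - 6.4029*m^3 - 8.1893*m^2 + 5.146*m - 2.352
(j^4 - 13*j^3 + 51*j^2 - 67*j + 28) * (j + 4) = j^5 - 9*j^4 - j^3 + 137*j^2 - 240*j + 112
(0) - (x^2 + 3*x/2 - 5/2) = -x^2 - 3*x/2 + 5/2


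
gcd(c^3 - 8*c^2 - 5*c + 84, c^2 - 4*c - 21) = c^2 - 4*c - 21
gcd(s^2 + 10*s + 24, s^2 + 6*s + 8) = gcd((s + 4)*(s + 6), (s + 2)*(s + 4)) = s + 4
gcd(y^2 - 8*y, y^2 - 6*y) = y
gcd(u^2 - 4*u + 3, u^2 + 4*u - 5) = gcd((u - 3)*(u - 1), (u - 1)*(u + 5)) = u - 1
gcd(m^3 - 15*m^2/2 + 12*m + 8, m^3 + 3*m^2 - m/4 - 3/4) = m + 1/2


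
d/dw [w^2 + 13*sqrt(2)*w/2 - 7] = 2*w + 13*sqrt(2)/2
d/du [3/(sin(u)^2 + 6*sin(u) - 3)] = -6*(sin(u) + 3)*cos(u)/(sin(u)^2 + 6*sin(u) - 3)^2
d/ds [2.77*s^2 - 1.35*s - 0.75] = 5.54*s - 1.35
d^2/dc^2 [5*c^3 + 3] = 30*c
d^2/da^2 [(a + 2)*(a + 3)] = 2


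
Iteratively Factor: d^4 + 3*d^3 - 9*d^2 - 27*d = (d - 3)*(d^3 + 6*d^2 + 9*d) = d*(d - 3)*(d^2 + 6*d + 9) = d*(d - 3)*(d + 3)*(d + 3)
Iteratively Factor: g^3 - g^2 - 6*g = (g + 2)*(g^2 - 3*g) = (g - 3)*(g + 2)*(g)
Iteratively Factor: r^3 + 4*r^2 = (r)*(r^2 + 4*r) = r^2*(r + 4)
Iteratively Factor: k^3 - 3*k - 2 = (k + 1)*(k^2 - k - 2) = (k - 2)*(k + 1)*(k + 1)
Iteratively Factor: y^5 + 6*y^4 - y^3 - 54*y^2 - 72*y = (y)*(y^4 + 6*y^3 - y^2 - 54*y - 72) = y*(y + 3)*(y^3 + 3*y^2 - 10*y - 24) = y*(y - 3)*(y + 3)*(y^2 + 6*y + 8) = y*(y - 3)*(y + 2)*(y + 3)*(y + 4)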